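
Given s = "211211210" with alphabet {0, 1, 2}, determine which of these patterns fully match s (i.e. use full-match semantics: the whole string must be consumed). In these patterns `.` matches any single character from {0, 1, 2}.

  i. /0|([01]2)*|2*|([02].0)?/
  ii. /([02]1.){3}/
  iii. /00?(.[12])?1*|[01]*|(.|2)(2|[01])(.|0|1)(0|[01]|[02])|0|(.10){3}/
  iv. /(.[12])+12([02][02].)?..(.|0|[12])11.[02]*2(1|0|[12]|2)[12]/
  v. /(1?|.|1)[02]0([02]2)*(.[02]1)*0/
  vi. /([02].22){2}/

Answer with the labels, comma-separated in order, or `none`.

i → no match
ii → match
iii → no match
iv → no match
v → no match
vi → no match — must end with "22"

ii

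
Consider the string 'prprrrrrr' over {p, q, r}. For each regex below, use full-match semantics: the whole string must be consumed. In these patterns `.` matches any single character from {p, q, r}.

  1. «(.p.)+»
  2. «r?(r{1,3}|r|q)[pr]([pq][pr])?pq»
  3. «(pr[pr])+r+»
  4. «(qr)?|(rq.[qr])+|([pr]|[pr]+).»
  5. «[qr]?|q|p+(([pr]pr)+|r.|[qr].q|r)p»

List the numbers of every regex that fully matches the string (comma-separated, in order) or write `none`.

3, 4

1 → no match
2 → no match — must end with 'pq'
3 → match
4 → match
5 → no match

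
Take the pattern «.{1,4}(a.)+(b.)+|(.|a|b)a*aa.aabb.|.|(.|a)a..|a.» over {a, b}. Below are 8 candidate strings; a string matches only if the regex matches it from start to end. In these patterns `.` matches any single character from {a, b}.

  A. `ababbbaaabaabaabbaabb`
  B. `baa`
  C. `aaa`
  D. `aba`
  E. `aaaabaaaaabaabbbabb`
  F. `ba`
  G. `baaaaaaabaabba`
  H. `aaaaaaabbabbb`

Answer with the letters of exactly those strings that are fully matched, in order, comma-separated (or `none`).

E, G

A → no match
B. `baa` → no match
C. `aaa` → no match
D. `aba` → no match
E → match
F. `ba` → no match
G → match
H → no match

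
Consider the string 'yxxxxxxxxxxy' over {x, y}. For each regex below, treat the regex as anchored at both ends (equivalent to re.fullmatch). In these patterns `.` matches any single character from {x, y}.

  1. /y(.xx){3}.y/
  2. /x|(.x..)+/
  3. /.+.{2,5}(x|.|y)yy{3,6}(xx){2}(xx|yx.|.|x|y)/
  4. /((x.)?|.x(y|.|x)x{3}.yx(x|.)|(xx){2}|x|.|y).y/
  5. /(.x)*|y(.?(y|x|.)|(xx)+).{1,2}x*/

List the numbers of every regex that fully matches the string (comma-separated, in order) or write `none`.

1 → match
2 → match
3 → no match
4 → no match
5 → match

1, 2, 5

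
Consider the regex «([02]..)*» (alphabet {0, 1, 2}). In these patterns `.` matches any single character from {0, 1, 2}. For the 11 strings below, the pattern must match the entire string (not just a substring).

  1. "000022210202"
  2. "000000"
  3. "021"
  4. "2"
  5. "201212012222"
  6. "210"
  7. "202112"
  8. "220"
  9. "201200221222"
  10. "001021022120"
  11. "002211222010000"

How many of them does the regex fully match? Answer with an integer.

8

1 → match
2 → match
3 → match
4 → no match
5 → match
6 → match
7 → no match
8 → match
9 → match
10 → no match
11 → match
Total matched: 8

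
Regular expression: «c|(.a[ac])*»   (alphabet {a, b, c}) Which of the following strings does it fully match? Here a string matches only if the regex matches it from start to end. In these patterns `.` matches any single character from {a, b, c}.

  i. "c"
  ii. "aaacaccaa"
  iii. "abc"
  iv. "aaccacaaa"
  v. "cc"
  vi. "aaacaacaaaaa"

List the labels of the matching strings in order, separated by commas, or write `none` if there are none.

i → match
ii → match
iii → no match
iv → match
v → no match
vi → match

i, ii, iv, vi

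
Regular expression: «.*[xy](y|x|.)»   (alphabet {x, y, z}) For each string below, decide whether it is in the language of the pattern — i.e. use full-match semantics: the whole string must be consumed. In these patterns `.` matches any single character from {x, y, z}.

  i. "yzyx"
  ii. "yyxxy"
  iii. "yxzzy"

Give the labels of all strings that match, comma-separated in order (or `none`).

i, ii

i → match
ii → match
iii → no match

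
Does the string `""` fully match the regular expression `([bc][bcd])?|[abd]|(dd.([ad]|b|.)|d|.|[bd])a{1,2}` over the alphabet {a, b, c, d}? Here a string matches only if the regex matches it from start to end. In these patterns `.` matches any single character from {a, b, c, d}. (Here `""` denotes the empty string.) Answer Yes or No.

Yes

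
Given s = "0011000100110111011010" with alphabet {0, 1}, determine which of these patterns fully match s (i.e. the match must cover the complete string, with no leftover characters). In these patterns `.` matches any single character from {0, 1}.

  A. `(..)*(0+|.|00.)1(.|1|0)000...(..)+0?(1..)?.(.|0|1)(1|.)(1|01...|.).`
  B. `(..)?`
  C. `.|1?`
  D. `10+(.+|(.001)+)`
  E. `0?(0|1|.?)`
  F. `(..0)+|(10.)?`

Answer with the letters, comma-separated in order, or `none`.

A → match
B → no match
C → no match
D → no match — must start with "10"
E → no match
F → no match

A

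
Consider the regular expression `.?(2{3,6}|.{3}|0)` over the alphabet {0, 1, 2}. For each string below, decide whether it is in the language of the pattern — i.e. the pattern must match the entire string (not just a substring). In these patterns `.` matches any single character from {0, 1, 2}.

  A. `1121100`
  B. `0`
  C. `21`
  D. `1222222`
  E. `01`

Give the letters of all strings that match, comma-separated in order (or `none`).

B, D

A → no match
B → match
C → no match
D → match
E → no match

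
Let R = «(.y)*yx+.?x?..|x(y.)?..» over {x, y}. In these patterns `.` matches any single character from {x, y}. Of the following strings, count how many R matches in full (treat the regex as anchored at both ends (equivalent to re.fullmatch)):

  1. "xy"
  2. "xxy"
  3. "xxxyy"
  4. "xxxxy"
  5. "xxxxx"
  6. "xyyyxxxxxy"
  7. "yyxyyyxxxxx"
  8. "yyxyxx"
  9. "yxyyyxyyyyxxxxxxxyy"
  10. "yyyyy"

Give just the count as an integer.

1 → no match
2 → match
3 → no match
4 → no match
5 → no match
6 → no match
7 → no match
8 → no match
9 → no match
10 → no match
Total matched: 1

1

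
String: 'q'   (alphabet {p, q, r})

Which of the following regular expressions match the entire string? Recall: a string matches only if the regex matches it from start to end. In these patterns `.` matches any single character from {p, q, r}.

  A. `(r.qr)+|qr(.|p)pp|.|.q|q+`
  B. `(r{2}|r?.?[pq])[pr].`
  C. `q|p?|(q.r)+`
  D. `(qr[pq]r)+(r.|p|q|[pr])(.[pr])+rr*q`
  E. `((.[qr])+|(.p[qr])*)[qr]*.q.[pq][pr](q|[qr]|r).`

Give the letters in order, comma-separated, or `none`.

A → match
B → no match
C → match
D → no match — must start with 'qr'
E → no match

A, C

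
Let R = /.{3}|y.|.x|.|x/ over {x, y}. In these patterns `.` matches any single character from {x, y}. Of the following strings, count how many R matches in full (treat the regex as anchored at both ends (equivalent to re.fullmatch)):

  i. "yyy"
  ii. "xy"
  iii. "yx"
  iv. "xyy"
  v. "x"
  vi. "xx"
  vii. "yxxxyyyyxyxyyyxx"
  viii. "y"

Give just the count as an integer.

i → match
ii → no match
iii → match
iv → match
v → match
vi → match
vii → no match
viii → match
Total matched: 6

6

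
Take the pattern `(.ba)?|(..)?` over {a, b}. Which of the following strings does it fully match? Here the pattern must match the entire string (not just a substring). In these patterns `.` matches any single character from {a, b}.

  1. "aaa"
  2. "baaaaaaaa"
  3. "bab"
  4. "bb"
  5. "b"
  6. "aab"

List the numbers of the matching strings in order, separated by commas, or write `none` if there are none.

4

1 → no match
2 → no match
3 → no match
4 → match
5 → no match
6 → no match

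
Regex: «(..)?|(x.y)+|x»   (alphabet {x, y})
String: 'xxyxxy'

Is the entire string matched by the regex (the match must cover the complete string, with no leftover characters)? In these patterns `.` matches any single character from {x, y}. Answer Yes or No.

Yes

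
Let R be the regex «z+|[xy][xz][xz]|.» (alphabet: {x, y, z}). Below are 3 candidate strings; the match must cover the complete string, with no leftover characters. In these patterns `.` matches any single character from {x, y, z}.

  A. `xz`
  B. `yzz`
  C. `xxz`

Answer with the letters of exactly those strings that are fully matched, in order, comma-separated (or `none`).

B, C

A. `xz` → no match
B. `yzz` → match
C. `xxz` → match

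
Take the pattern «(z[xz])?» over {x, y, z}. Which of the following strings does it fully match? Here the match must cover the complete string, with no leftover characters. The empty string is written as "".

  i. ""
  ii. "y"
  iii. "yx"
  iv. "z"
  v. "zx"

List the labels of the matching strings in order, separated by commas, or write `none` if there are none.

i, v

i → match
ii → no match
iii → no match
iv → no match
v → match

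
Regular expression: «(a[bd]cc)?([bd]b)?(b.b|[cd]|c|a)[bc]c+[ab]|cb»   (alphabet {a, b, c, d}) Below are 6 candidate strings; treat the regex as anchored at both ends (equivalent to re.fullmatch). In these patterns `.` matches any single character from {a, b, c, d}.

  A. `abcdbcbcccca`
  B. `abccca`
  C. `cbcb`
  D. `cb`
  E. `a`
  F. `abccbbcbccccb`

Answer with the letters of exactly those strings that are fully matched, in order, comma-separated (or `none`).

B, C, D, F

A → no match
B → match
C → match
D → match
E → no match
F → match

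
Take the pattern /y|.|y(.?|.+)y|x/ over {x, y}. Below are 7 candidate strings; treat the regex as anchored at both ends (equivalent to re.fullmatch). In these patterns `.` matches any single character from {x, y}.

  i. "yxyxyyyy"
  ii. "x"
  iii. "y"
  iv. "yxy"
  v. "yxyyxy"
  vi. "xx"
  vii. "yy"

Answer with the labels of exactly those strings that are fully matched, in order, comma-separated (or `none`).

i, ii, iii, iv, v, vii

i → match
ii → match
iii → match
iv → match
v → match
vi → no match
vii → match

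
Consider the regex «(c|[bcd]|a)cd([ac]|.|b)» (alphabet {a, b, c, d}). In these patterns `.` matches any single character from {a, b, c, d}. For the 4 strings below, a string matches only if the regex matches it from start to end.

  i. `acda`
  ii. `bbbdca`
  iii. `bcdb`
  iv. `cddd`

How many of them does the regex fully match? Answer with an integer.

i → match
ii → no match
iii → match
iv → no match
Total matched: 2

2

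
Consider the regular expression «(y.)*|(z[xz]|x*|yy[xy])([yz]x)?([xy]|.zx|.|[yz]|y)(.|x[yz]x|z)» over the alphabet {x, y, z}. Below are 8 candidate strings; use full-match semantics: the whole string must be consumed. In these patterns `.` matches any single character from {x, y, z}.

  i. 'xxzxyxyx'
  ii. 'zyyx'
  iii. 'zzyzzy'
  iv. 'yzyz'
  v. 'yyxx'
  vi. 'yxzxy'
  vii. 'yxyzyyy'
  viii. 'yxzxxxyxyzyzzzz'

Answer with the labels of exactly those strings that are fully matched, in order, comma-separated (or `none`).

i → match
ii → no match
iii → no match
iv → match
v → no match
vi → no match
vii → no match
viii → no match

i, iv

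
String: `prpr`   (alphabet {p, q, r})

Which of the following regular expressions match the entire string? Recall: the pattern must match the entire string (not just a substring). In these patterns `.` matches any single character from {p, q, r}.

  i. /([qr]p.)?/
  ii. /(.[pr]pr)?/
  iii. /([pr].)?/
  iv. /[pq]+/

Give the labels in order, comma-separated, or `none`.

ii

i → no match
ii → match
iii → no match
iv → no match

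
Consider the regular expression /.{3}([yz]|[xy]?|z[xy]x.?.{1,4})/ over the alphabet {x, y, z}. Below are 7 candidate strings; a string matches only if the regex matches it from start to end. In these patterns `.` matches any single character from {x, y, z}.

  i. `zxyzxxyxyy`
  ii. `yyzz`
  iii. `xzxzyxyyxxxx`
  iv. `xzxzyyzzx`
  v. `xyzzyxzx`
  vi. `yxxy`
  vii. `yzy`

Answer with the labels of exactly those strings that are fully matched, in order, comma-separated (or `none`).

i, ii, v, vi, vii

i. `zxyzxxyxyy` → match
ii. `yyzz` → match
iii. `xzxzyxyyxxxx` → no match
iv. `xzxzyyzzx` → no match
v. `xyzzyxzx` → match
vi. `yxxy` → match
vii. `yzy` → match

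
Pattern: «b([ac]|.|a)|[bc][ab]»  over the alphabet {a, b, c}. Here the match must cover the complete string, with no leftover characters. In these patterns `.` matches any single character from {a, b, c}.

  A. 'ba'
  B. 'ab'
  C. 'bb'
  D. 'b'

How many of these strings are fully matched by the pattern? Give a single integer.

A. 'ba' → match
B. 'ab' → no match
C. 'bb' → match
D. 'b' → no match
Total matched: 2

2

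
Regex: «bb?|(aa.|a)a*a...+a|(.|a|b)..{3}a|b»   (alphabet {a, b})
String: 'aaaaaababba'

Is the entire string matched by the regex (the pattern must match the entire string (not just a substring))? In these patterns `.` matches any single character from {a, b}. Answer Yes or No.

Yes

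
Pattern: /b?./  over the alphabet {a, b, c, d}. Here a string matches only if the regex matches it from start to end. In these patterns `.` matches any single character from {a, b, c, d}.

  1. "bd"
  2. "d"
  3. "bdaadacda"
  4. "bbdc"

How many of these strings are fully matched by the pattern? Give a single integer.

1 → match
2 → match
3 → no match
4 → no match
Total matched: 2

2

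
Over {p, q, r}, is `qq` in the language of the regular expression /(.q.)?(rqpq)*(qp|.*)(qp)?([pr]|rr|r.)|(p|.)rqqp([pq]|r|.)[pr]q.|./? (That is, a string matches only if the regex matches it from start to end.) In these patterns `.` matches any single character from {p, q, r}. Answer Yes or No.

No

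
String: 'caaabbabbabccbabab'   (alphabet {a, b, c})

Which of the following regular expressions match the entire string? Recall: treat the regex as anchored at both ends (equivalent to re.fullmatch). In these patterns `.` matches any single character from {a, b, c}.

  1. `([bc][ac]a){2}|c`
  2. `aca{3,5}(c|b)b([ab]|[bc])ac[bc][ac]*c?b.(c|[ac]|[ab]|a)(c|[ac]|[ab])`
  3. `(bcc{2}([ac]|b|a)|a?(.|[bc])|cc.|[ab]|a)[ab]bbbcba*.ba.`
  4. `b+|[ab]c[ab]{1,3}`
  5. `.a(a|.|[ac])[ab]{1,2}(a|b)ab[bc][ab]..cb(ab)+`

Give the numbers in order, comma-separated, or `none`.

5

1 → no match
2 → no match — must start with 'aca'
3 → no match
4 → no match
5 → match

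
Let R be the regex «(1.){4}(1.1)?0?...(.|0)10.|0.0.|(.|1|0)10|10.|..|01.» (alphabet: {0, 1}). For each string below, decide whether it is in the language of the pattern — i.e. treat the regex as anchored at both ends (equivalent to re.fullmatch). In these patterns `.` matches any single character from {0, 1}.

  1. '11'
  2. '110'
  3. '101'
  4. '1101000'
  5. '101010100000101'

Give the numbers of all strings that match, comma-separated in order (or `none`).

1, 2, 3, 5

1 → match
2 → match
3 → match
4 → no match
5 → match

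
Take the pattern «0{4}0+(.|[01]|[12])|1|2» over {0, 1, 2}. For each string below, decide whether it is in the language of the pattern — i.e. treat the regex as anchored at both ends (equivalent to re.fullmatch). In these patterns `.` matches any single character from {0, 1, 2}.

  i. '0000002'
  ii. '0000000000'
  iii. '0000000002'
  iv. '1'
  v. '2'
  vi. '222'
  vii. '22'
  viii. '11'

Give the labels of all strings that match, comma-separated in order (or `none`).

i, ii, iii, iv, v

i → match
ii → match
iii → match
iv → match
v → match
vi → no match
vii → no match
viii → no match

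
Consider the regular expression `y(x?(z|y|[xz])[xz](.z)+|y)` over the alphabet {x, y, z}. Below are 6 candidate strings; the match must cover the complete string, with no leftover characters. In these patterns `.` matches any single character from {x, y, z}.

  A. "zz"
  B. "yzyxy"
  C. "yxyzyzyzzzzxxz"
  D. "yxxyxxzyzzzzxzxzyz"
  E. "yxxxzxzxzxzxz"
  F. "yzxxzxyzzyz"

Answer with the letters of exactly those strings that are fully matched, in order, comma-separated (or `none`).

E

A. "zz" → no match — must start with "y"
B. "yzyxy" → no match
C → no match
D → no match
E → match
F. "yzxxzxyzzyz" → no match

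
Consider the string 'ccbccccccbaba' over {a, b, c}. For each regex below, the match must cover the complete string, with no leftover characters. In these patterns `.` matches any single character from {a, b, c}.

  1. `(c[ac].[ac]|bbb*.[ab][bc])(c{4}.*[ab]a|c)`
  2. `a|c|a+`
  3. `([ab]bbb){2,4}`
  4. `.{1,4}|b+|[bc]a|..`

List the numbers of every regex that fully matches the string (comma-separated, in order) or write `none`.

1 → match
2 → no match
3 → no match — must end with 'bbb'
4 → no match

1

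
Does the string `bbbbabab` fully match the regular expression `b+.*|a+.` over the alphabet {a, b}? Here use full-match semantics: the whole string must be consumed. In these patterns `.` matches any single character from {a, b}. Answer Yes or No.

Yes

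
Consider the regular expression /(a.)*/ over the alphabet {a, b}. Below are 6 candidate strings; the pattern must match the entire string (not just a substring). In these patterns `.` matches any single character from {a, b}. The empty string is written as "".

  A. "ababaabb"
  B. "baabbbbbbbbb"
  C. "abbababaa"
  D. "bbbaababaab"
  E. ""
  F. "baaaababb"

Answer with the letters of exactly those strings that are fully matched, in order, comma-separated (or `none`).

A. "ababaabb" → no match
B. "baabbbbbbbbb" → no match
C. "abbababaa" → no match
D. "bbbaababaab" → no match
E. "" → match
F. "baaaababb" → no match

E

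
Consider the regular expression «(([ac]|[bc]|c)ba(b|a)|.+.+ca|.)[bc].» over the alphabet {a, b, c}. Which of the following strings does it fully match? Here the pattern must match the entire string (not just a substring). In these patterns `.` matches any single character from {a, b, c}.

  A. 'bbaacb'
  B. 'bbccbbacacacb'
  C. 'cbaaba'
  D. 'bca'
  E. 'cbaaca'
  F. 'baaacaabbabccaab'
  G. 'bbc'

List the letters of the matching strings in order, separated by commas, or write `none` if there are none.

A → match
B → match
C → match
D → match
E → match
F → no match
G → match

A, B, C, D, E, G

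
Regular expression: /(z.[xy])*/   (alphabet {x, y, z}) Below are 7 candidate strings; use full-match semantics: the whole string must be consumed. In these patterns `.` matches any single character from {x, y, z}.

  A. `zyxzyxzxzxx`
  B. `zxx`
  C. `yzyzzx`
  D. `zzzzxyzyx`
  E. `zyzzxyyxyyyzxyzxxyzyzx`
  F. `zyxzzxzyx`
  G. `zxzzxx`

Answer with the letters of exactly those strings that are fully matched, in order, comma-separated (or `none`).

B, F

A → no match
B → match
C → no match
D → no match
E → no match
F → match
G → no match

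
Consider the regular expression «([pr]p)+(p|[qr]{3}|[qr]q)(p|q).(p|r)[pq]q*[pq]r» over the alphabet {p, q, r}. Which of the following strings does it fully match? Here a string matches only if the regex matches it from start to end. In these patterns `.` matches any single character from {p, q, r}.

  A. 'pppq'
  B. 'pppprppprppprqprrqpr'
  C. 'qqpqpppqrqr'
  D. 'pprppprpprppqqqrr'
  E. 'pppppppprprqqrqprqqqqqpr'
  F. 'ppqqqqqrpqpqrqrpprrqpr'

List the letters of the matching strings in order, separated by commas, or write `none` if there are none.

A. 'pppq' → no match — must end with 'r'
B → match
C. 'qqpqpppqrqr' → no match
D → no match
E → no match
F → no match

B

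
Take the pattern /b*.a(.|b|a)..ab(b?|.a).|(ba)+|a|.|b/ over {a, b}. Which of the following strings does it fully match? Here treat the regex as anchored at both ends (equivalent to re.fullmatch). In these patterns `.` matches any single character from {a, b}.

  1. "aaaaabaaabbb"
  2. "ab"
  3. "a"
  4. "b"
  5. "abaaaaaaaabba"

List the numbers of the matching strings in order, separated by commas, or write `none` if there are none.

1 → no match
2 → no match
3 → match
4 → match
5 → no match

3, 4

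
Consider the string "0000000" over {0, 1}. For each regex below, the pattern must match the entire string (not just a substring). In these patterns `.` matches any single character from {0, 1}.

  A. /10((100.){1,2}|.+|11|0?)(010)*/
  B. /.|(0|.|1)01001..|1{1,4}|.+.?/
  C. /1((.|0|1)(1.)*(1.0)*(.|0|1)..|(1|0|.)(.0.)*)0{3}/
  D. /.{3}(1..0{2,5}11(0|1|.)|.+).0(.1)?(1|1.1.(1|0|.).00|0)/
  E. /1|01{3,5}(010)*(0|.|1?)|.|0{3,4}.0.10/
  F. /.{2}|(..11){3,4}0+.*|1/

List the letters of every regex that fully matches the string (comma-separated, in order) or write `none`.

A → no match — must start with "10"
B → match
C → no match — must start with "1"
D → match
E → no match
F → no match

B, D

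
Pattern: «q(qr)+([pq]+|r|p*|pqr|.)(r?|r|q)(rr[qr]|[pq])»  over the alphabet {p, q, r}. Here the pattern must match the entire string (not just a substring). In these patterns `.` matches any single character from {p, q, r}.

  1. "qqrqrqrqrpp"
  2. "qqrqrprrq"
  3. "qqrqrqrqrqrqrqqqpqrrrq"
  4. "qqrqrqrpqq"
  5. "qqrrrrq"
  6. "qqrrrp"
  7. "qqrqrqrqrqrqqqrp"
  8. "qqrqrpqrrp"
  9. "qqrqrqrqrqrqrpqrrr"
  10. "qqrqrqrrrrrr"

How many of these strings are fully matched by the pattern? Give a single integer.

1 → match
2 → match
3 → match
4 → match
5 → match
6 → match
7 → match
8 → match
9 → match
10 → match
Total matched: 10

10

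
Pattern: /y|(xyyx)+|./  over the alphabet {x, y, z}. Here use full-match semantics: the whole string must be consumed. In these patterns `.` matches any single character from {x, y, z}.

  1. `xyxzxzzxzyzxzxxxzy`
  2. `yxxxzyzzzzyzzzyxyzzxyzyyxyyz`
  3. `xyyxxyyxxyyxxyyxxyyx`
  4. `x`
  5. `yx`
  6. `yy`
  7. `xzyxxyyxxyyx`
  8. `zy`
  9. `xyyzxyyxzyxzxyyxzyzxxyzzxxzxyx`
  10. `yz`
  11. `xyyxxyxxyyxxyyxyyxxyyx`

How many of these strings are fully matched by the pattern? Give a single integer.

1 → no match
2 → no match
3 → match
4 → match
5 → no match
6 → no match
7 → no match
8 → no match
9 → no match
10 → no match
11 → no match
Total matched: 2

2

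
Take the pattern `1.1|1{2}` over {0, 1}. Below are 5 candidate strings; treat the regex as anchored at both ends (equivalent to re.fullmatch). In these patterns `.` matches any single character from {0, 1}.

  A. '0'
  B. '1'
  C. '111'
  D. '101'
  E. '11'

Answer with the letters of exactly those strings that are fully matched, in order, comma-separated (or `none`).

C, D, E

A → no match — must start with '1'
B → no match
C → match
D → match
E → match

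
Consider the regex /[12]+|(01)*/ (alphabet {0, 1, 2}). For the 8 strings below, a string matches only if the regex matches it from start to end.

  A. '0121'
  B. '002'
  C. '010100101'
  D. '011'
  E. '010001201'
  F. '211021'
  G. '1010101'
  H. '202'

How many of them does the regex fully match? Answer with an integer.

0

A. '0121' → no match
B. '002' → no match
C. '010100101' → no match
D. '011' → no match
E. '010001201' → no match
F. '211021' → no match
G. '1010101' → no match
H. '202' → no match
Total matched: 0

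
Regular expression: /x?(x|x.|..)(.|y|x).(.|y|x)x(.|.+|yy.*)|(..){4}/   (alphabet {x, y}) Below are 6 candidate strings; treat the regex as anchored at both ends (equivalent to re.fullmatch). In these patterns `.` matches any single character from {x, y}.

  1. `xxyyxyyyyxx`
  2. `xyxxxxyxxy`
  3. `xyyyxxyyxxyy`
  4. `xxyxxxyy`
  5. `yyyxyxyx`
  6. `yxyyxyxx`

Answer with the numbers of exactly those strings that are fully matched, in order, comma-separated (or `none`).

1, 2, 3, 4, 5, 6

1 → match
2 → match
3 → match
4 → match
5 → match
6 → match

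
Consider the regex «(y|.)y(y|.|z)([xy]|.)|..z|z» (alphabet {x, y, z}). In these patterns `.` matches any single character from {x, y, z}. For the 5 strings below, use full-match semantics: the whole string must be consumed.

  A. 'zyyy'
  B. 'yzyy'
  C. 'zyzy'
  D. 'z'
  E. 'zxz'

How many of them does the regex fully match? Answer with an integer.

4

A → match
B → no match
C → match
D → match
E → match
Total matched: 4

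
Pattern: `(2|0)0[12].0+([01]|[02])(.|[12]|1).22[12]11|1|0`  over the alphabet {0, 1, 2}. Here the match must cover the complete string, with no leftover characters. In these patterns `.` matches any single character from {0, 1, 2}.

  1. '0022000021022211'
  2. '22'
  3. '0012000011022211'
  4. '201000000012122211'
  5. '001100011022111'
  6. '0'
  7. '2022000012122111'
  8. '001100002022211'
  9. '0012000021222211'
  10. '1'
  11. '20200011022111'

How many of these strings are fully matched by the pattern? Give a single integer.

10

1 → match
2 → no match
3 → match
4 → match
5 → match
6 → match
7 → match
8 → match
9 → match
10 → match
11 → match
Total matched: 10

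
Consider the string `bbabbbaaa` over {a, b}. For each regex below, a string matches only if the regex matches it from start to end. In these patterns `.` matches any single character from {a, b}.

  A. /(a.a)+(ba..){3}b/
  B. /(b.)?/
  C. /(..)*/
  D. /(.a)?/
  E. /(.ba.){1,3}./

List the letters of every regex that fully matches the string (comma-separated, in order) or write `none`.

E

A → no match — must start with `a`
B → no match
C → no match
D → no match
E → match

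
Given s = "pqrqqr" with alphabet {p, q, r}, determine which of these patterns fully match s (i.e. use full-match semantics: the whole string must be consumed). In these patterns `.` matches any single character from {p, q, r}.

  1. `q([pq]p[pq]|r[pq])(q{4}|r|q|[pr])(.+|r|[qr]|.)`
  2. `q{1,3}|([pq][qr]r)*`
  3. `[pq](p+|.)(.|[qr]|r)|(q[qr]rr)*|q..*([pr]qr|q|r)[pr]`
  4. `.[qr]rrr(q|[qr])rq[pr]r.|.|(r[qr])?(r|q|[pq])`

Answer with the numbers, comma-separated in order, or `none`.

1 → no match — must start with "q"
2 → match
3 → no match
4 → no match

2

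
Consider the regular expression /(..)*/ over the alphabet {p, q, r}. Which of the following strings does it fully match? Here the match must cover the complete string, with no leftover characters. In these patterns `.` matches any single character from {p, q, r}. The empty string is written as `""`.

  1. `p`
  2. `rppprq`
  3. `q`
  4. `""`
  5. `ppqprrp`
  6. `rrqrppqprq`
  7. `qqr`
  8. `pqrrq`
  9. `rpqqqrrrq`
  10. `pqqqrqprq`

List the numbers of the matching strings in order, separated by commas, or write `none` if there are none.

2, 4, 6

1 → no match
2 → match
3 → no match
4 → match
5 → no match
6 → match
7 → no match
8 → no match
9 → no match
10 → no match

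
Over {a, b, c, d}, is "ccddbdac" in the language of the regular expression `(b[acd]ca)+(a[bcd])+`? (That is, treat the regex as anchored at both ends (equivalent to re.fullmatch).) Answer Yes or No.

No

Every match must start with "b", but "ccddbdac" does not.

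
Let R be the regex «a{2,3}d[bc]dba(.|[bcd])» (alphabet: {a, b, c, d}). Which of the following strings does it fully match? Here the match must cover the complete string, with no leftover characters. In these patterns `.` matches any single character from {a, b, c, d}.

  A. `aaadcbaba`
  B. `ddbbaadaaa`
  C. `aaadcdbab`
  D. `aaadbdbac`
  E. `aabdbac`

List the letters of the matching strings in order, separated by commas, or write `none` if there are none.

A → no match
B → no match — must start with `a`
C → match
D → match
E → no match

C, D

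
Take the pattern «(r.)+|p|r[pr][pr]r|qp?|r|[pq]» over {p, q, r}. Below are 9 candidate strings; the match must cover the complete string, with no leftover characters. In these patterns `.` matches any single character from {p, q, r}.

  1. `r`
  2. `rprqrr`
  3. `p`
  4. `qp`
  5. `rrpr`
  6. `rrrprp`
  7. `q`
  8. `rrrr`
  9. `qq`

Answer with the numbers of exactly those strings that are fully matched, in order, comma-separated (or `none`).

1, 2, 3, 4, 5, 6, 7, 8

1 → match
2 → match
3 → match
4 → match
5 → match
6 → match
7 → match
8 → match
9 → no match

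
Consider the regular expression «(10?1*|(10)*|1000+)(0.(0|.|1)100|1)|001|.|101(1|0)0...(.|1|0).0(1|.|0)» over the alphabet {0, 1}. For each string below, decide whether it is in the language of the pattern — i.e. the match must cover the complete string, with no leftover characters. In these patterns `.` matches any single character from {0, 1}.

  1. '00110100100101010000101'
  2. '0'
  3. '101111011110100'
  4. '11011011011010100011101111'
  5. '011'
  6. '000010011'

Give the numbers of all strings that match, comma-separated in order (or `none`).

2

1 → no match
2. '0' → match
3 → no match
4 → no match
5. '011' → no match
6. '000010011' → no match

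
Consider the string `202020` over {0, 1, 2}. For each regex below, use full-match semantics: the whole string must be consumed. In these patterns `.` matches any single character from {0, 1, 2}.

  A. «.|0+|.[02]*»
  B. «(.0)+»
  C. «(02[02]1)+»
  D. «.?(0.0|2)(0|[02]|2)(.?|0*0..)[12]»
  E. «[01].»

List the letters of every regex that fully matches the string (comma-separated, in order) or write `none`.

A → match
B → match
C → no match — must start with `02`
D → no match
E → no match

A, B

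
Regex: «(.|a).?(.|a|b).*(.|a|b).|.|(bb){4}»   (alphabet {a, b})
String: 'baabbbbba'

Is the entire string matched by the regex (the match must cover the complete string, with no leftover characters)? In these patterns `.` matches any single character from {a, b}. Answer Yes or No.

Yes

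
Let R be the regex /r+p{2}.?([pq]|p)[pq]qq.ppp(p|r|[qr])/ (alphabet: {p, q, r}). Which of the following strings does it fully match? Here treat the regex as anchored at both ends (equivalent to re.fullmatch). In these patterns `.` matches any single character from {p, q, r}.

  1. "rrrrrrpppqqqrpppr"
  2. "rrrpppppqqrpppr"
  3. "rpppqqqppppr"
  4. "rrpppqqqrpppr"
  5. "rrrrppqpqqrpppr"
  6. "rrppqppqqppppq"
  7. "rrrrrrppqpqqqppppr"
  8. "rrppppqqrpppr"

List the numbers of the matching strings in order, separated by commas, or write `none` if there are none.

1, 2, 3, 4, 5, 6, 7, 8

1 → match
2 → match
3 → match
4 → match
5 → match
6 → match
7 → match
8 → match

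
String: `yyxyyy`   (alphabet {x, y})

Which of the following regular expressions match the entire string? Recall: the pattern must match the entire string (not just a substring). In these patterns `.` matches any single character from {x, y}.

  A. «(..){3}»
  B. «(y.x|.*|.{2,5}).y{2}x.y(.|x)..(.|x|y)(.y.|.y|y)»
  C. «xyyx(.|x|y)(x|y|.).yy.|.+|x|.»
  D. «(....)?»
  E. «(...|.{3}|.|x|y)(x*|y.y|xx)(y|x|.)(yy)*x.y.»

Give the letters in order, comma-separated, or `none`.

A, C, E

A → match
B → no match
C → match
D → no match
E → match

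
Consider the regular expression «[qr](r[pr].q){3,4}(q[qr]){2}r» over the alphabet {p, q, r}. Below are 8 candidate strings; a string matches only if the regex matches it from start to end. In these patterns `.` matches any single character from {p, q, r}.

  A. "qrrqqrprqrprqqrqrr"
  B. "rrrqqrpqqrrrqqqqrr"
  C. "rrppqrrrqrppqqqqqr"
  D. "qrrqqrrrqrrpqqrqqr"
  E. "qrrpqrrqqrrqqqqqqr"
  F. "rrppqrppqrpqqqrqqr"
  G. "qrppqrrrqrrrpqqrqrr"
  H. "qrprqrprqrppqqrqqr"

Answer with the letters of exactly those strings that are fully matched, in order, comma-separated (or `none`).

A → match
B → match
C → match
D → match
E → match
F → match
G → no match
H → match

A, B, C, D, E, F, H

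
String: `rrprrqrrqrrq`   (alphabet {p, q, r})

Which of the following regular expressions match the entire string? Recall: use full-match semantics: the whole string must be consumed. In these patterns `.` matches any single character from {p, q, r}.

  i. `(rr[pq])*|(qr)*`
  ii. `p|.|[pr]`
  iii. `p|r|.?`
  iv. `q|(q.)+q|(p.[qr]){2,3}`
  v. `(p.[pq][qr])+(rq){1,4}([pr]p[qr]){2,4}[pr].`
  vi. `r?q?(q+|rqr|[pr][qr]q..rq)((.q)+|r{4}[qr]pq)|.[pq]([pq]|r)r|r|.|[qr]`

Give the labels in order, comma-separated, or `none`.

i → match
ii → no match
iii → no match
iv → no match
v → no match — must start with `p`
vi → no match

i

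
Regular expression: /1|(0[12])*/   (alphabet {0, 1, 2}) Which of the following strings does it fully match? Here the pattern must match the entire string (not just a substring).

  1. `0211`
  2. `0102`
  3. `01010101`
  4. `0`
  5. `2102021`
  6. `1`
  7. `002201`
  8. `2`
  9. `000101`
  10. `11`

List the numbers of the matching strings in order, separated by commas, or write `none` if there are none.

1. `0211` → no match
2. `0102` → match
3. `01010101` → match
4. `0` → no match
5. `2102021` → no match
6. `1` → match
7. `002201` → no match
8. `2` → no match
9. `000101` → no match
10. `11` → no match

2, 3, 6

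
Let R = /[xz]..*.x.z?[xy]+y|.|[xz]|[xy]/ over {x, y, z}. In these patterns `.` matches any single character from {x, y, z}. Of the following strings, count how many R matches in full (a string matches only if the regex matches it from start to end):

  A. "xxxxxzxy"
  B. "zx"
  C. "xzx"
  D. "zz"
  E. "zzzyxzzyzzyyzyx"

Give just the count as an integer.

A → match
B → no match
C → no match
D → no match
E → no match
Total matched: 1

1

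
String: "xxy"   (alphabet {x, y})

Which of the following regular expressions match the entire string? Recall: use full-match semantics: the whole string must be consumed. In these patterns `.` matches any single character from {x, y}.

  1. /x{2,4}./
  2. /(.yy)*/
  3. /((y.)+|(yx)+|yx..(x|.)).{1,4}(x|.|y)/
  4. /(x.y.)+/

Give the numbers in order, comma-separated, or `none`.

1 → match
2 → no match
3 → no match
4 → no match

1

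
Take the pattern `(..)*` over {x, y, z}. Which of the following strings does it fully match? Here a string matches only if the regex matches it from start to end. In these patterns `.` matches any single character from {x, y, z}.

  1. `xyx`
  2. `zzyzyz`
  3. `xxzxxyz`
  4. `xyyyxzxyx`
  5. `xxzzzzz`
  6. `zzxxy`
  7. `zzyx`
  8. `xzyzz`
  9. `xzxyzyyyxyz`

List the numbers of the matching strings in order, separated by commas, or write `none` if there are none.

2, 7

1. `xyx` → no match
2. `zzyzyz` → match
3. `xxzxxyz` → no match
4. `xyyyxzxyx` → no match
5. `xxzzzzz` → no match
6. `zzxxy` → no match
7. `zzyx` → match
8. `xzyzz` → no match
9. `xzxyzyyyxyz` → no match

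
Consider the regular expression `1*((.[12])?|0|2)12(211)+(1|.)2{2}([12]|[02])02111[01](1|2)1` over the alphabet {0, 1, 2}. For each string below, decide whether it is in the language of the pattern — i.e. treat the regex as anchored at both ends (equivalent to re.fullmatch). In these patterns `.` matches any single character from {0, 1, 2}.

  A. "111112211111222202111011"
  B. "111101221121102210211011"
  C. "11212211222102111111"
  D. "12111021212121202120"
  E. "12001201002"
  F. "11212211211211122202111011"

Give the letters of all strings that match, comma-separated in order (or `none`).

A → no match
B → no match
C → match
D → no match — must end with "1"
E. "12001201002" → no match — must end with "1"
F → match

C, F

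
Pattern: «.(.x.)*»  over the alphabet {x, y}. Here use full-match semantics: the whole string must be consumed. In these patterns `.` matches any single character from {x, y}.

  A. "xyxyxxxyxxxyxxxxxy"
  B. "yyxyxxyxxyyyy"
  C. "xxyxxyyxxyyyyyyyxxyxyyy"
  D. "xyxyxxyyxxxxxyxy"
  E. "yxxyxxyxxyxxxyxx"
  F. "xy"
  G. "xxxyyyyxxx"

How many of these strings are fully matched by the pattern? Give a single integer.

A → no match
B → no match
C → no match
D → match
E → match
F → no match
G → no match
Total matched: 2

2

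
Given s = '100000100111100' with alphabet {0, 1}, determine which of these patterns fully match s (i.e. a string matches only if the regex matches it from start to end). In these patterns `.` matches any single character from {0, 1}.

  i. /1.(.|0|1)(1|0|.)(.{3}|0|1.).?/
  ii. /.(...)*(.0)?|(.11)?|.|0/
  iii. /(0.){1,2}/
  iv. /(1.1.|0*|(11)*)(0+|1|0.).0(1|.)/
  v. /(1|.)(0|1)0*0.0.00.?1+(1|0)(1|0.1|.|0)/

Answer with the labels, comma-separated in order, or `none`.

i → no match
ii → match
iii → no match — must start with '0'
iv → no match
v → match

ii, v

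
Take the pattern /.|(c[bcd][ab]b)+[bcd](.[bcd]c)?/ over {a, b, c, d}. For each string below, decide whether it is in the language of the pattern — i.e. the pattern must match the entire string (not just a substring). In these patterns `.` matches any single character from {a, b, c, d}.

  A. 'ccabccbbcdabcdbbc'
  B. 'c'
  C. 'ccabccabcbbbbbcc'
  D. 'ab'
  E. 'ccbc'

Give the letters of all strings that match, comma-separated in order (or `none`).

A, B, C

A → match
B → match
C → match
D → no match
E → no match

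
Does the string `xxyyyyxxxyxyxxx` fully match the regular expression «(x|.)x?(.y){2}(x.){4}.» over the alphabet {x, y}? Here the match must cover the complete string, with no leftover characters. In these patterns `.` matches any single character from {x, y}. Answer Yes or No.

Yes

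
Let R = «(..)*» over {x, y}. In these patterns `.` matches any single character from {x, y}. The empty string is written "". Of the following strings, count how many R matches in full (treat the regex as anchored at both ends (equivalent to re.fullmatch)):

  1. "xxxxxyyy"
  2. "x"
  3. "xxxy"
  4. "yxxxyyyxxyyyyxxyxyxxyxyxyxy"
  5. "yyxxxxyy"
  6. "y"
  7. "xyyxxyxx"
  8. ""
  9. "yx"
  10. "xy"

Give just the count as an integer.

1 → match
2 → no match
3 → match
4 → no match
5 → match
6 → no match
7 → match
8 → match
9 → match
10 → match
Total matched: 7

7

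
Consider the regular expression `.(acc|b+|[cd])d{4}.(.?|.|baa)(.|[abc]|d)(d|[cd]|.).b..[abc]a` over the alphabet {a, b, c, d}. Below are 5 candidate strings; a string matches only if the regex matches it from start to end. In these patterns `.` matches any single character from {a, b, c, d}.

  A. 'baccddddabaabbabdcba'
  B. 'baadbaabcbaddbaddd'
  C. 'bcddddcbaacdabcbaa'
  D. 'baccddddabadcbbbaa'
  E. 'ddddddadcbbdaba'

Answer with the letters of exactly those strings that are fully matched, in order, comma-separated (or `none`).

A → match
B → no match — must end with 'a'
C → match
D → match
E → match

A, C, D, E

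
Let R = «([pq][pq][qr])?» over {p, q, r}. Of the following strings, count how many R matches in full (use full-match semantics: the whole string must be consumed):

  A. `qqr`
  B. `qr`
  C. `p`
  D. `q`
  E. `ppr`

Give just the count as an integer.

A. `qqr` → match
B. `qr` → no match
C. `p` → no match
D. `q` → no match
E. `ppr` → match
Total matched: 2

2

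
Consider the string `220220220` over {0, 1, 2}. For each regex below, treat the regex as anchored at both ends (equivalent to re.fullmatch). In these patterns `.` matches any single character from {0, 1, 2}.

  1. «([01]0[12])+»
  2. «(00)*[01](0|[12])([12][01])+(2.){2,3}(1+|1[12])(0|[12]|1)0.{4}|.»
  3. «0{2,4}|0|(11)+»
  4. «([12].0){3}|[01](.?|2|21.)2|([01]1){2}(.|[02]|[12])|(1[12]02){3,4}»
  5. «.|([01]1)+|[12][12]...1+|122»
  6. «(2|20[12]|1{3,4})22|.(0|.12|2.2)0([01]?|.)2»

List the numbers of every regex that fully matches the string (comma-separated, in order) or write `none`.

4

1 → no match
2 → no match
3 → no match
4 → match
5 → no match
6 → no match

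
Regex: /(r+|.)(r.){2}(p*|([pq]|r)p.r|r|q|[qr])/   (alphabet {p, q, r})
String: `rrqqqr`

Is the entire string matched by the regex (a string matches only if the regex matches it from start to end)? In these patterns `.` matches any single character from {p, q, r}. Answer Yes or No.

No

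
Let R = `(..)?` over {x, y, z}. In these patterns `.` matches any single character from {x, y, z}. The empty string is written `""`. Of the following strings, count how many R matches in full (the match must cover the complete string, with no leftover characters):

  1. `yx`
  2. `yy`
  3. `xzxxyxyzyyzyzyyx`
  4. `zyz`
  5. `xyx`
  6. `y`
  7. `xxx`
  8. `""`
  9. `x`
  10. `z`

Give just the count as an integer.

1 → match
2 → match
3 → no match
4 → no match
5 → no match
6 → no match
7 → no match
8 → match
9 → no match
10 → no match
Total matched: 3

3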